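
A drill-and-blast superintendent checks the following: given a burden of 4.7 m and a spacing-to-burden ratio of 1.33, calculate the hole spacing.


Spacing = burden * ratio
= 4.7 * 1.33
= 6.251 m

6.251 m


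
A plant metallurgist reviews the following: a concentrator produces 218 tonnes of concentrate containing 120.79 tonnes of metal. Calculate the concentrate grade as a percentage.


Grade = (metal in concentrate / concentrate mass) * 100
= (120.79 / 218) * 100
= 0.5540825688 * 100
= 55.4083%

55.4083%


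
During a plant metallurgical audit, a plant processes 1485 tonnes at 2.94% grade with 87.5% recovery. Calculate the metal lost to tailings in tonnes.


Total metal in feed:
= 1485 * 2.94 / 100 = 43.659 tonnes
Metal recovered:
= 43.659 * 87.5 / 100 = 38.201625 tonnes
Metal lost to tailings:
= 43.659 - 38.201625
= 5.4574 tonnes

5.4574 tonnes


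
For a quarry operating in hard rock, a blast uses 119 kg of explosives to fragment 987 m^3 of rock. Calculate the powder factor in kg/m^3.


Powder factor = explosive mass / rock volume
= 119 / 987
= 0.1206 kg/m^3

0.1206 kg/m^3


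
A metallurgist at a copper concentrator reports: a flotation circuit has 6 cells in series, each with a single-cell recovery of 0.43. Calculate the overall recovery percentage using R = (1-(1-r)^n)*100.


Complement of single-cell recovery:
1 - r = 1 - 0.43 = 0.57
Raise to power n:
(1 - r)^6 = 0.57^6 = 0.03429644725
Overall recovery:
R = (1 - 0.03429644725) * 100
= 96.5704%

96.5704%


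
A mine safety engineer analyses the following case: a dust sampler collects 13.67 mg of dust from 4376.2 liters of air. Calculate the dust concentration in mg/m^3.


Convert liters to m^3: 1 m^3 = 1000 L
Concentration = mass / volume * 1000
= 13.67 / 4376.2 * 1000
= 0.003123714638 * 1000
= 3.1237 mg/m^3

3.1237 mg/m^3


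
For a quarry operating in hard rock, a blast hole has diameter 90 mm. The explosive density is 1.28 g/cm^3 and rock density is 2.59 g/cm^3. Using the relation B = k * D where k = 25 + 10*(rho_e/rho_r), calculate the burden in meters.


2.6948 m

First, compute k:
rho_e / rho_r = 1.28 / 2.59 = 0.4942084942
k = 25 + 10 * 0.4942084942 = 29.94208494
Then, compute burden:
B = k * D / 1000 = 29.94208494 * 90 / 1000
= 2694.787645 / 1000
= 2.6948 m


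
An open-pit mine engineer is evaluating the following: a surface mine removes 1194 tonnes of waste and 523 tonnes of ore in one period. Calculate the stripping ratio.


Stripping ratio = waste tonnage / ore tonnage
= 1194 / 523
= 2.283

2.283


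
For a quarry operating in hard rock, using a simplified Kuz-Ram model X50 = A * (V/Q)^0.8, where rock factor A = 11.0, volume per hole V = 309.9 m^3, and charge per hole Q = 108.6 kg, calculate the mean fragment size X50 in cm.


Compute V/Q:
V/Q = 309.9 / 108.6 = 2.85359116
Raise to the power 0.8:
(V/Q)^0.8 = 2.85359116^0.8 = 2.313733852
Multiply by A:
X50 = 11.0 * 2.313733852
= 25.4511 cm

25.4511 cm


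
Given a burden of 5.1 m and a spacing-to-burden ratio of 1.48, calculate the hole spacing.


Spacing = burden * ratio
= 5.1 * 1.48
= 7.548 m

7.548 m


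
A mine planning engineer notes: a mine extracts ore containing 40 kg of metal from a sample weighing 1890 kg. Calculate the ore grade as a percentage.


2.1164%

Ore grade = (metal mass / ore mass) * 100
= (40 / 1890) * 100
= 0.02116402116 * 100
= 2.1164%


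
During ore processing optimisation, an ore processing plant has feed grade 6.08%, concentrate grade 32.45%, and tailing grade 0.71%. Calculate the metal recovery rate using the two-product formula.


Using the two-product formula:
R = 100 * c * (f - t) / (f * (c - t))
Numerator = 100 * 32.45 * (6.08 - 0.71)
= 100 * 32.45 * 5.37
= 17425.65
Denominator = 6.08 * (32.45 - 0.71)
= 6.08 * 31.74
= 192.9792
R = 17425.65 / 192.9792
= 90.2981%

90.2981%


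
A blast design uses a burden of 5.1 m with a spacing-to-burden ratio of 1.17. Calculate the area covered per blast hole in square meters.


30.4317 m^2

First, find the spacing:
Spacing = burden * ratio = 5.1 * 1.17
= 5.967 m
Then, calculate the area:
Area = burden * spacing = 5.1 * 5.967
= 30.4317 m^2


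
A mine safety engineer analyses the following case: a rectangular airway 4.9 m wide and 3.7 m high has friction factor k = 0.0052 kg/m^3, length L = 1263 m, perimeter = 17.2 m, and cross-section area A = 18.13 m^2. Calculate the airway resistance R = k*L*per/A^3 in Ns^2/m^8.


0.019 Ns^2/m^8

Compute the numerator:
k * L * per = 0.0052 * 1263 * 17.2
= 112.96272
Compute the denominator:
A^3 = 18.13^3 = 5959.274797
Resistance:
R = 112.96272 / 5959.274797
= 0.019 Ns^2/m^8


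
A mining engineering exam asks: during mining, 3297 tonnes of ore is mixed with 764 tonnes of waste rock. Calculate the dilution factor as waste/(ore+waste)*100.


Total material = ore + waste
= 3297 + 764 = 4061 tonnes
Dilution = waste / total * 100
= 764 / 4061 * 100
= 0.1881310022 * 100
= 18.8131%

18.8131%


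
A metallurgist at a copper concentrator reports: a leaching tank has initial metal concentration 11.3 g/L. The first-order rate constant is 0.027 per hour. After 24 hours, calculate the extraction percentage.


47.6909%

Compute the exponent:
-k * t = -0.027 * 24 = -0.648
Remaining concentration:
C = 11.3 * exp(-0.648)
= 11.3 * 0.5230909131
= 5.910927318 g/L
Extracted = 11.3 - 5.910927318 = 5.389072682 g/L
Extraction % = 5.389072682 / 11.3 * 100
= 47.6909%


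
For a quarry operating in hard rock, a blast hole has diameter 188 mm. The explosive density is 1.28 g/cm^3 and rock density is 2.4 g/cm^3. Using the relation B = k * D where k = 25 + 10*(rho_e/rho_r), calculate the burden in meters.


5.7027 m

First, compute k:
rho_e / rho_r = 1.28 / 2.4 = 0.5333333333
k = 25 + 10 * 0.5333333333 = 30.33333333
Then, compute burden:
B = k * D / 1000 = 30.33333333 * 188 / 1000
= 5702.666667 / 1000
= 5.7027 m


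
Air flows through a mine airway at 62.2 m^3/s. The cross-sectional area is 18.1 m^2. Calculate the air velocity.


3.4365 m/s

Velocity = flow rate / cross-sectional area
= 62.2 / 18.1
= 3.4365 m/s


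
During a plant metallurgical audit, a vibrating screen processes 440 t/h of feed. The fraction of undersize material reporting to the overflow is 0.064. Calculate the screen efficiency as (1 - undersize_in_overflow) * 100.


Screen efficiency = (1 - fraction of undersize in overflow) * 100
= (1 - 0.064) * 100
= 0.936 * 100
= 93.6%

93.6%


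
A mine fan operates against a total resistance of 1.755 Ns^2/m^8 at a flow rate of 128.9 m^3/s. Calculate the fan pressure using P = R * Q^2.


Compute Q^2:
Q^2 = 128.9^2 = 16615.21
Compute pressure:
P = R * Q^2 = 1.755 * 16615.21
= 29159.6936 Pa

29159.6936 Pa


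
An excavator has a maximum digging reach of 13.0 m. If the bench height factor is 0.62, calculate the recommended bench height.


8.06 m

Bench height = reach * factor
= 13.0 * 0.62
= 8.06 m


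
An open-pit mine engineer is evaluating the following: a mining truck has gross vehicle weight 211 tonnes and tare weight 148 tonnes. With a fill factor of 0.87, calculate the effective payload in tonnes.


54.81 tonnes

Maximum payload = gross - tare
= 211 - 148 = 63 tonnes
Effective payload = max payload * fill factor
= 63 * 0.87
= 54.81 tonnes


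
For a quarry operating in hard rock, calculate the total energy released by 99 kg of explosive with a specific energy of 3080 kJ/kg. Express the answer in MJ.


304.92 MJ

Energy = mass * specific_energy / 1000
= 99 * 3080 / 1000
= 304920 / 1000
= 304.92 MJ


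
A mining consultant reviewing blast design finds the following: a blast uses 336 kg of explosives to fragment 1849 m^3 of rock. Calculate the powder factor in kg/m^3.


0.1817 kg/m^3

Powder factor = explosive mass / rock volume
= 336 / 1849
= 0.1817 kg/m^3


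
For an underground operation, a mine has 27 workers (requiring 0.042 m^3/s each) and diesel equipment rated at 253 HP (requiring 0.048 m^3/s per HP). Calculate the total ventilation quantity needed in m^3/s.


13.278 m^3/s

Airflow for workers:
Q_people = 27 * 0.042 = 1.134 m^3/s
Airflow for diesel equipment:
Q_diesel = 253 * 0.048 = 12.144 m^3/s
Total ventilation:
Q_total = 1.134 + 12.144
= 13.278 m^3/s


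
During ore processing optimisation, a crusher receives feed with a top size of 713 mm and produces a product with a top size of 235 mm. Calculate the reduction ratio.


3.034

Reduction ratio = feed size / product size
= 713 / 235
= 3.034


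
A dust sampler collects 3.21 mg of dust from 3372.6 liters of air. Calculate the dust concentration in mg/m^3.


0.9518 mg/m^3

Convert liters to m^3: 1 m^3 = 1000 L
Concentration = mass / volume * 1000
= 3.21 / 3372.6 * 1000
= 0.0009517879381 * 1000
= 0.9518 mg/m^3


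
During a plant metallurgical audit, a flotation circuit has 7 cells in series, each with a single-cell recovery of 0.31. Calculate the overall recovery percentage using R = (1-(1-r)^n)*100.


Complement of single-cell recovery:
1 - r = 1 - 0.31 = 0.69
Raise to power n:
(1 - r)^7 = 0.69^7 = 0.07446353253
Overall recovery:
R = (1 - 0.07446353253) * 100
= 92.5536%

92.5536%


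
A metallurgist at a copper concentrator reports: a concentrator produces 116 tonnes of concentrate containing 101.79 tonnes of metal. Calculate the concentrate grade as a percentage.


Grade = (metal in concentrate / concentrate mass) * 100
= (101.79 / 116) * 100
= 0.8775 * 100
= 87.75%

87.75%


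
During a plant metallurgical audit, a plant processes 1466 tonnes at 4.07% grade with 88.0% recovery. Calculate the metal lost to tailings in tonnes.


7.1599 tonnes

Total metal in feed:
= 1466 * 4.07 / 100 = 59.6662 tonnes
Metal recovered:
= 59.6662 * 88.0 / 100 = 52.506256 tonnes
Metal lost to tailings:
= 59.6662 - 52.506256
= 7.1599 tonnes


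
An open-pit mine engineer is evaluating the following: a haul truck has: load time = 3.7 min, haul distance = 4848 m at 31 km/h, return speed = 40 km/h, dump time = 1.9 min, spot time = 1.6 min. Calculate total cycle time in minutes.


Convert haul speed to m/min: 31 * 1000/60 = 516.6666667 m/min
Haul time = 4848 / 516.6666667 = 9.383225806 min
Convert return speed to m/min: 40 * 1000/60 = 666.6666667 m/min
Return time = 4848 / 666.6666667 = 7.272 min
Total cycle time:
= 3.7 + 9.383225806 + 1.9 + 7.272 + 1.6
= 23.8552 min

23.8552 min


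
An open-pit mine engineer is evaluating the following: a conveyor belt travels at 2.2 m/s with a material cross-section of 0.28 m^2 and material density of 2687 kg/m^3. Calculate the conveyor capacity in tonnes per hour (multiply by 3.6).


Volumetric flow = speed * area
= 2.2 * 0.28 = 0.616 m^3/s
Mass flow = volumetric * density
= 0.616 * 2687 = 1655.192 kg/s
Convert to t/h: multiply by 3.6
Capacity = 1655.192 * 3.6
= 5958.6912 t/h

5958.6912 t/h


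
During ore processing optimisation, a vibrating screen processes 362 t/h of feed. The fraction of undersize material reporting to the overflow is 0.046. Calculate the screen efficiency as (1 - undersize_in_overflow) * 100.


Screen efficiency = (1 - fraction of undersize in overflow) * 100
= (1 - 0.046) * 100
= 0.954 * 100
= 95.4%

95.4%


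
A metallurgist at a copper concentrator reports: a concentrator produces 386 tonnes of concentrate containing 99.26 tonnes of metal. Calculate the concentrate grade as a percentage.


25.715%

Grade = (metal in concentrate / concentrate mass) * 100
= (99.26 / 386) * 100
= 0.2571502591 * 100
= 25.715%


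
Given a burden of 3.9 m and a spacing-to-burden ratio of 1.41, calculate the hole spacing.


5.499 m

Spacing = burden * ratio
= 3.9 * 1.41
= 5.499 m


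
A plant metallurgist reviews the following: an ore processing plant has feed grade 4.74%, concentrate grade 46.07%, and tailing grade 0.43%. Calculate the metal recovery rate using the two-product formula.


91.785%

Using the two-product formula:
R = 100 * c * (f - t) / (f * (c - t))
Numerator = 100 * 46.07 * (4.74 - 0.43)
= 100 * 46.07 * 4.31
= 19856.17
Denominator = 4.74 * (46.07 - 0.43)
= 4.74 * 45.64
= 216.3336
R = 19856.17 / 216.3336
= 91.785%


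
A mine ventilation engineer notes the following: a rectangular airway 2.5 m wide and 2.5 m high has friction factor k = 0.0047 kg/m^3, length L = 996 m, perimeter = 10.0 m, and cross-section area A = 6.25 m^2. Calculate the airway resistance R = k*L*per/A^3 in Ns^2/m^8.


0.1917 Ns^2/m^8

Compute the numerator:
k * L * per = 0.0047 * 996 * 10.0
= 46.812
Compute the denominator:
A^3 = 6.25^3 = 244.140625
Resistance:
R = 46.812 / 244.140625
= 0.1917 Ns^2/m^8


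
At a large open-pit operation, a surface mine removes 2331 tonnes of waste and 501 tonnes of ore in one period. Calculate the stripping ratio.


4.6527

Stripping ratio = waste tonnage / ore tonnage
= 2331 / 501
= 4.6527


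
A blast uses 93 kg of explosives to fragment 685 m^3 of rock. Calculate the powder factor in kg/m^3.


0.1358 kg/m^3

Powder factor = explosive mass / rock volume
= 93 / 685
= 0.1358 kg/m^3


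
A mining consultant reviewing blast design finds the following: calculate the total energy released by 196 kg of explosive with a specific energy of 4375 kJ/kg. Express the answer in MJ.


857.5 MJ

Energy = mass * specific_energy / 1000
= 196 * 4375 / 1000
= 857500 / 1000
= 857.5 MJ


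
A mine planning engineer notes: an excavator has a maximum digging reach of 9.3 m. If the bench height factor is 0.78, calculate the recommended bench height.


7.254 m

Bench height = reach * factor
= 9.3 * 0.78
= 7.254 m


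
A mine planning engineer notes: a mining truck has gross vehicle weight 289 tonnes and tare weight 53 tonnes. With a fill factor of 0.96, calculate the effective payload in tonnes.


226.56 tonnes

Maximum payload = gross - tare
= 289 - 53 = 236 tonnes
Effective payload = max payload * fill factor
= 236 * 0.96
= 226.56 tonnes


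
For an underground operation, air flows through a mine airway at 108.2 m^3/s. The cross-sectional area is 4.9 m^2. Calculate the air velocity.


22.0816 m/s

Velocity = flow rate / cross-sectional area
= 108.2 / 4.9
= 22.0816 m/s


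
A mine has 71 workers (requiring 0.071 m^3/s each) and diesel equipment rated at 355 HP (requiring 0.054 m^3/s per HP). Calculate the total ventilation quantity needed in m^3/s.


24.211 m^3/s

Airflow for workers:
Q_people = 71 * 0.071 = 5.041 m^3/s
Airflow for diesel equipment:
Q_diesel = 355 * 0.054 = 19.17 m^3/s
Total ventilation:
Q_total = 5.041 + 19.17
= 24.211 m^3/s


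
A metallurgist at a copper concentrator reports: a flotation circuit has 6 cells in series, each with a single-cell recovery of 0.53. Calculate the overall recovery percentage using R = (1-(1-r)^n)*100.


98.9221%

Complement of single-cell recovery:
1 - r = 1 - 0.53 = 0.47
Raise to power n:
(1 - r)^6 = 0.47^6 = 0.01077921533
Overall recovery:
R = (1 - 0.01077921533) * 100
= 98.9221%


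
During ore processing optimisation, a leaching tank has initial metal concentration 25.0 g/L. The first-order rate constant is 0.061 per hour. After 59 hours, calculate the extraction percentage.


97.2649%

Compute the exponent:
-k * t = -0.061 * 59 = -3.599
Remaining concentration:
C = 25.0 * exp(-3.599)
= 25.0 * 0.02735105984
= 0.6837764959 g/L
Extracted = 25.0 - 0.6837764959 = 24.3162235 g/L
Extraction % = 24.3162235 / 25.0 * 100
= 97.2649%


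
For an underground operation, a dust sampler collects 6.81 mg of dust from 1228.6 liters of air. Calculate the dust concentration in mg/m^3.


5.5429 mg/m^3

Convert liters to m^3: 1 m^3 = 1000 L
Concentration = mass / volume * 1000
= 6.81 / 1228.6 * 1000
= 0.005542894351 * 1000
= 5.5429 mg/m^3


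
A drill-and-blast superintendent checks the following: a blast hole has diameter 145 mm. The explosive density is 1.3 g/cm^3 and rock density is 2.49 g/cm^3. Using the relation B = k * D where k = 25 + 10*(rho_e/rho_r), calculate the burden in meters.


First, compute k:
rho_e / rho_r = 1.3 / 2.49 = 0.5220883534
k = 25 + 10 * 0.5220883534 = 30.22088353
Then, compute burden:
B = k * D / 1000 = 30.22088353 * 145 / 1000
= 4382.028112 / 1000
= 4.382 m

4.382 m


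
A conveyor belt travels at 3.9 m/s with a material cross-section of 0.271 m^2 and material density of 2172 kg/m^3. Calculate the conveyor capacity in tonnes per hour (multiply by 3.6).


Volumetric flow = speed * area
= 3.9 * 0.271 = 1.0569 m^3/s
Mass flow = volumetric * density
= 1.0569 * 2172 = 2295.5868 kg/s
Convert to t/h: multiply by 3.6
Capacity = 2295.5868 * 3.6
= 8264.1125 t/h

8264.1125 t/h


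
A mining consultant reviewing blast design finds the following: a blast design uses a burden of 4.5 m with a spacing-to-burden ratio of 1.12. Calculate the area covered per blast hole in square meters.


First, find the spacing:
Spacing = burden * ratio = 4.5 * 1.12
= 5.04 m
Then, calculate the area:
Area = burden * spacing = 4.5 * 5.04
= 22.68 m^2

22.68 m^2


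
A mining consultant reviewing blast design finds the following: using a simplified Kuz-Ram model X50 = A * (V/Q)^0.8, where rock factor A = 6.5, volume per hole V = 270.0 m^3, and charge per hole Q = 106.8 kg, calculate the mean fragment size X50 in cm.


13.6505 cm

Compute V/Q:
V/Q = 270.0 / 106.8 = 2.528089888
Raise to the power 0.8:
(V/Q)^0.8 = 2.528089888^0.8 = 2.100071152
Multiply by A:
X50 = 6.5 * 2.100071152
= 13.6505 cm


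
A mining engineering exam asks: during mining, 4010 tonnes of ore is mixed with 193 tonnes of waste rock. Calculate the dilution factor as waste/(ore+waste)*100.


4.592%

Total material = ore + waste
= 4010 + 193 = 4203 tonnes
Dilution = waste / total * 100
= 193 / 4203 * 100
= 0.04591958125 * 100
= 4.592%


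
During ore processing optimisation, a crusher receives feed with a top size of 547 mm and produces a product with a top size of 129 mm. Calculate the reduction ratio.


Reduction ratio = feed size / product size
= 547 / 129
= 4.2403

4.2403


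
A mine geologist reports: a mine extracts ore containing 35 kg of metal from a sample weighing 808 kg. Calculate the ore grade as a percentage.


Ore grade = (metal mass / ore mass) * 100
= (35 / 808) * 100
= 0.04331683168 * 100
= 4.3317%

4.3317%


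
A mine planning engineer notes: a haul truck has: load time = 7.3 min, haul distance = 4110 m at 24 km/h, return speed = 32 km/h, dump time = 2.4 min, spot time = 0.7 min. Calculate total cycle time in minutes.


28.3813 min

Convert haul speed to m/min: 24 * 1000/60 = 400 m/min
Haul time = 4110 / 400 = 10.275 min
Convert return speed to m/min: 32 * 1000/60 = 533.3333333 m/min
Return time = 4110 / 533.3333333 = 7.70625 min
Total cycle time:
= 7.3 + 10.275 + 2.4 + 7.70625 + 0.7
= 28.3813 min


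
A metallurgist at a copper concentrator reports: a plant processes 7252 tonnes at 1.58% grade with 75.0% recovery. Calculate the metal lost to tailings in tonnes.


Total metal in feed:
= 7252 * 1.58 / 100 = 114.5816 tonnes
Metal recovered:
= 114.5816 * 75.0 / 100 = 85.9362 tonnes
Metal lost to tailings:
= 114.5816 - 85.9362
= 28.6454 tonnes

28.6454 tonnes


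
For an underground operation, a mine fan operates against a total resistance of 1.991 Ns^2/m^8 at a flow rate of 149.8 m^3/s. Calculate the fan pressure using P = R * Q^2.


Compute Q^2:
Q^2 = 149.8^2 = 22440.04
Compute pressure:
P = R * Q^2 = 1.991 * 22440.04
= 44678.1196 Pa

44678.1196 Pa


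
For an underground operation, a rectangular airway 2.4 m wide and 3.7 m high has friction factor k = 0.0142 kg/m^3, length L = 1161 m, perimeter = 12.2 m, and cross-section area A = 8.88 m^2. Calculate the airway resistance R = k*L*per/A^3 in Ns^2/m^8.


0.2872 Ns^2/m^8

Compute the numerator:
k * L * per = 0.0142 * 1161 * 12.2
= 201.13164
Compute the denominator:
A^3 = 8.88^3 = 700.227072
Resistance:
R = 201.13164 / 700.227072
= 0.2872 Ns^2/m^8


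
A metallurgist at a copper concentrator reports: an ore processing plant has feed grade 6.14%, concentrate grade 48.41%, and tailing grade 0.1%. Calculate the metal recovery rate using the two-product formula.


98.575%

Using the two-product formula:
R = 100 * c * (f - t) / (f * (c - t))
Numerator = 100 * 48.41 * (6.14 - 0.1)
= 100 * 48.41 * 6.04
= 29239.64
Denominator = 6.14 * (48.41 - 0.1)
= 6.14 * 48.31
= 296.6234
R = 29239.64 / 296.6234
= 98.575%


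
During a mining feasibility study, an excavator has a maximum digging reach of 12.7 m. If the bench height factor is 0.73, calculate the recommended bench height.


Bench height = reach * factor
= 12.7 * 0.73
= 9.271 m

9.271 m


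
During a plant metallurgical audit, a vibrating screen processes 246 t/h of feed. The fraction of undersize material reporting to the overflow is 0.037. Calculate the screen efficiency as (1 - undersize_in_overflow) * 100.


Screen efficiency = (1 - fraction of undersize in overflow) * 100
= (1 - 0.037) * 100
= 0.963 * 100
= 96.3%

96.3%


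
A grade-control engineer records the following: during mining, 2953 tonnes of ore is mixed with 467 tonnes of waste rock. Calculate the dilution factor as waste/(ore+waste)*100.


13.655%

Total material = ore + waste
= 2953 + 467 = 3420 tonnes
Dilution = waste / total * 100
= 467 / 3420 * 100
= 0.1365497076 * 100
= 13.655%


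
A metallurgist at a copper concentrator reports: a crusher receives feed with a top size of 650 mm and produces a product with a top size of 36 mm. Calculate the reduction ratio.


18.0556

Reduction ratio = feed size / product size
= 650 / 36
= 18.0556


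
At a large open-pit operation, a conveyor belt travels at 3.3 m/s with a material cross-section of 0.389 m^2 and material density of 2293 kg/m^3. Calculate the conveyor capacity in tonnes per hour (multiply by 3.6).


Volumetric flow = speed * area
= 3.3 * 0.389 = 1.2837 m^3/s
Mass flow = volumetric * density
= 1.2837 * 2293 = 2943.5241 kg/s
Convert to t/h: multiply by 3.6
Capacity = 2943.5241 * 3.6
= 10596.6868 t/h

10596.6868 t/h


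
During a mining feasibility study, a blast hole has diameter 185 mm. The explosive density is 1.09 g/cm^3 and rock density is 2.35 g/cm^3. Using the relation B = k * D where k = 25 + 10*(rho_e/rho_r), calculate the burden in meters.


5.4831 m

First, compute k:
rho_e / rho_r = 1.09 / 2.35 = 0.4638297872
k = 25 + 10 * 0.4638297872 = 29.63829787
Then, compute burden:
B = k * D / 1000 = 29.63829787 * 185 / 1000
= 5483.085106 / 1000
= 5.4831 m


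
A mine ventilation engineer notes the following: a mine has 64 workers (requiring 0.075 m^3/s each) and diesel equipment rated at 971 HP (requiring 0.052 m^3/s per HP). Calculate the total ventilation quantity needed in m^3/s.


55.292 m^3/s

Airflow for workers:
Q_people = 64 * 0.075 = 4.8 m^3/s
Airflow for diesel equipment:
Q_diesel = 971 * 0.052 = 50.492 m^3/s
Total ventilation:
Q_total = 4.8 + 50.492
= 55.292 m^3/s


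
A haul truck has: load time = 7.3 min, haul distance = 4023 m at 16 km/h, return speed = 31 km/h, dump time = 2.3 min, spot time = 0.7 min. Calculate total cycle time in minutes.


Convert haul speed to m/min: 16 * 1000/60 = 266.6666667 m/min
Haul time = 4023 / 266.6666667 = 15.08625 min
Convert return speed to m/min: 31 * 1000/60 = 516.6666667 m/min
Return time = 4023 / 516.6666667 = 7.786451613 min
Total cycle time:
= 7.3 + 15.08625 + 2.3 + 7.786451613 + 0.7
= 33.1727 min

33.1727 min


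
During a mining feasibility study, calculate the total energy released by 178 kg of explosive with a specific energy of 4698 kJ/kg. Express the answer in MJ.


Energy = mass * specific_energy / 1000
= 178 * 4698 / 1000
= 836244 / 1000
= 836.244 MJ

836.244 MJ


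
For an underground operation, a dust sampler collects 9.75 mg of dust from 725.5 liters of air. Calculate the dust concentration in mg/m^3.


13.439 mg/m^3

Convert liters to m^3: 1 m^3 = 1000 L
Concentration = mass / volume * 1000
= 9.75 / 725.5 * 1000
= 0.01343900758 * 1000
= 13.439 mg/m^3


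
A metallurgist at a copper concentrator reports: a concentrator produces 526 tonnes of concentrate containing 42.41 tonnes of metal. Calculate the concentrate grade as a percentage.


Grade = (metal in concentrate / concentrate mass) * 100
= (42.41 / 526) * 100
= 0.08062737643 * 100
= 8.0627%

8.0627%


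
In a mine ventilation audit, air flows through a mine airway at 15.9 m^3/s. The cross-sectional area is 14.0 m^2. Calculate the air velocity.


Velocity = flow rate / cross-sectional area
= 15.9 / 14.0
= 1.1357 m/s

1.1357 m/s


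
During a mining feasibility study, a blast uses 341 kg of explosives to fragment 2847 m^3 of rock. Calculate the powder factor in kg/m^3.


Powder factor = explosive mass / rock volume
= 341 / 2847
= 0.1198 kg/m^3

0.1198 kg/m^3


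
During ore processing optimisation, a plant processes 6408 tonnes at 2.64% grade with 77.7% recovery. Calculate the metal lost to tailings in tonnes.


Total metal in feed:
= 6408 * 2.64 / 100 = 169.1712 tonnes
Metal recovered:
= 169.1712 * 77.7 / 100 = 131.4460224 tonnes
Metal lost to tailings:
= 169.1712 - 131.4460224
= 37.7252 tonnes

37.7252 tonnes


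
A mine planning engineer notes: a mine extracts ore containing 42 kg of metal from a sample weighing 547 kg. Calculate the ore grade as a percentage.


7.6782%

Ore grade = (metal mass / ore mass) * 100
= (42 / 547) * 100
= 0.07678244973 * 100
= 7.6782%


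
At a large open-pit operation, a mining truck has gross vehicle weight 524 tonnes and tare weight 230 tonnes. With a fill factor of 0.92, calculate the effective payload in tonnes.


270.48 tonnes

Maximum payload = gross - tare
= 524 - 230 = 294 tonnes
Effective payload = max payload * fill factor
= 294 * 0.92
= 270.48 tonnes


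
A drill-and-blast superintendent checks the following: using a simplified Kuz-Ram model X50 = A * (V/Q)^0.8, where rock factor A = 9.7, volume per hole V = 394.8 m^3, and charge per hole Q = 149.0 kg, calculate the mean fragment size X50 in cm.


Compute V/Q:
V/Q = 394.8 / 149.0 = 2.64966443
Raise to the power 0.8:
(V/Q)^0.8 = 2.64966443^0.8 = 2.180482977
Multiply by A:
X50 = 9.7 * 2.180482977
= 21.1507 cm

21.1507 cm


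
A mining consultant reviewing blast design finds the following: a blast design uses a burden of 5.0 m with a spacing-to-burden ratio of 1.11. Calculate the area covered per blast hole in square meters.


First, find the spacing:
Spacing = burden * ratio = 5.0 * 1.11
= 5.55 m
Then, calculate the area:
Area = burden * spacing = 5.0 * 5.55
= 27.75 m^2

27.75 m^2


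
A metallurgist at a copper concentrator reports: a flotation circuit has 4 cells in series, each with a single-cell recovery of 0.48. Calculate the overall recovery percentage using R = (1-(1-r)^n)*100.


Complement of single-cell recovery:
1 - r = 1 - 0.48 = 0.52
Raise to power n:
(1 - r)^4 = 0.52^4 = 0.07311616
Overall recovery:
R = (1 - 0.07311616) * 100
= 92.6884%

92.6884%


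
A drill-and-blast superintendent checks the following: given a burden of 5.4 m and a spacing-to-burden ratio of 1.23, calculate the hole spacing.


Spacing = burden * ratio
= 5.4 * 1.23
= 6.642 m

6.642 m


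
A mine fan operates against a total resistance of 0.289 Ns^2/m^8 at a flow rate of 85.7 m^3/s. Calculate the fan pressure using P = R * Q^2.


2122.5576 Pa

Compute Q^2:
Q^2 = 85.7^2 = 7344.49
Compute pressure:
P = R * Q^2 = 0.289 * 7344.49
= 2122.5576 Pa


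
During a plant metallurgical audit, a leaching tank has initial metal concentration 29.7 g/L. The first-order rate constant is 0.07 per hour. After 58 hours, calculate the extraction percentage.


Compute the exponent:
-k * t = -0.07 * 58 = -4.06
Remaining concentration:
C = 29.7 * exp(-4.06)
= 29.7 * 0.01724901912
= 0.5122958677 g/L
Extracted = 29.7 - 0.5122958677 = 29.18770413 g/L
Extraction % = 29.18770413 / 29.7 * 100
= 98.2751%

98.2751%


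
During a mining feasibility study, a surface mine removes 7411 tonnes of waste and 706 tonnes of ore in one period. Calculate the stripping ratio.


10.4972

Stripping ratio = waste tonnage / ore tonnage
= 7411 / 706
= 10.4972


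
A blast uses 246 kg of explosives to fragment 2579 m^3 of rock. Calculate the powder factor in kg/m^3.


0.0954 kg/m^3

Powder factor = explosive mass / rock volume
= 246 / 2579
= 0.0954 kg/m^3


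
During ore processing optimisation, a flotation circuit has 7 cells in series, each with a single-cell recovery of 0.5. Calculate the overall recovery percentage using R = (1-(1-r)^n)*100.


Complement of single-cell recovery:
1 - r = 1 - 0.5 = 0.5
Raise to power n:
(1 - r)^7 = 0.5^7 = 0.0078125
Overall recovery:
R = (1 - 0.0078125) * 100
= 99.2188%

99.2188%


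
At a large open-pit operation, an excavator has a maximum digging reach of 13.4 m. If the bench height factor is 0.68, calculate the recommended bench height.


Bench height = reach * factor
= 13.4 * 0.68
= 9.112 m

9.112 m


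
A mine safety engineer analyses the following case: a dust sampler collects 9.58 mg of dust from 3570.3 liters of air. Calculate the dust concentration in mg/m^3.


2.6832 mg/m^3

Convert liters to m^3: 1 m^3 = 1000 L
Concentration = mass / volume * 1000
= 9.58 / 3570.3 * 1000
= 0.002683247906 * 1000
= 2.6832 mg/m^3


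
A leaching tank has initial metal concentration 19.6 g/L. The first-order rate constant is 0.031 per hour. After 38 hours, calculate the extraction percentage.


69.2106%

Compute the exponent:
-k * t = -0.031 * 38 = -1.178
Remaining concentration:
C = 19.6 * exp(-1.178)
= 19.6 * 0.307893911
= 6.034720656 g/L
Extracted = 19.6 - 6.034720656 = 13.56527934 g/L
Extraction % = 13.56527934 / 19.6 * 100
= 69.2106%


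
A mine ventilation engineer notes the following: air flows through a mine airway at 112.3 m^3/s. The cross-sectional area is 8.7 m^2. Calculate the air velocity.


12.908 m/s

Velocity = flow rate / cross-sectional area
= 112.3 / 8.7
= 12.908 m/s


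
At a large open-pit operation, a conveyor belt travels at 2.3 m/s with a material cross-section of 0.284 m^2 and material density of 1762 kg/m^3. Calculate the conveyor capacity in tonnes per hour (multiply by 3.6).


4143.3782 t/h

Volumetric flow = speed * area
= 2.3 * 0.284 = 0.6532 m^3/s
Mass flow = volumetric * density
= 0.6532 * 1762 = 1150.9384 kg/s
Convert to t/h: multiply by 3.6
Capacity = 1150.9384 * 3.6
= 4143.3782 t/h


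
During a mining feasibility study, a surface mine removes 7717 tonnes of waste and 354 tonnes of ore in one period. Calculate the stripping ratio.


21.7994

Stripping ratio = waste tonnage / ore tonnage
= 7717 / 354
= 21.7994


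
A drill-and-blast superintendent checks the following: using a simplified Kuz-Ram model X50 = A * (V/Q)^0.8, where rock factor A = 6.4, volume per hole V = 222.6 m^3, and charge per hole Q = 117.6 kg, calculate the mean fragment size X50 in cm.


10.6629 cm

Compute V/Q:
V/Q = 222.6 / 117.6 = 1.892857143
Raise to the power 0.8:
(V/Q)^0.8 = 1.892857143^0.8 = 1.666073937
Multiply by A:
X50 = 6.4 * 1.666073937
= 10.6629 cm


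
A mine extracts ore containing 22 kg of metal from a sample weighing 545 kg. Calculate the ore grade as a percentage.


4.0367%

Ore grade = (metal mass / ore mass) * 100
= (22 / 545) * 100
= 0.04036697248 * 100
= 4.0367%


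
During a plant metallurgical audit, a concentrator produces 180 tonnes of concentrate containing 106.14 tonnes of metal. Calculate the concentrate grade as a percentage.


58.9667%

Grade = (metal in concentrate / concentrate mass) * 100
= (106.14 / 180) * 100
= 0.5896666667 * 100
= 58.9667%


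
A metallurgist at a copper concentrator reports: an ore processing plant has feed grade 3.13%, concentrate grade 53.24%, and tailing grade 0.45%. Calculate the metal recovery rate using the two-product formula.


86.3529%

Using the two-product formula:
R = 100 * c * (f - t) / (f * (c - t))
Numerator = 100 * 53.24 * (3.13 - 0.45)
= 100 * 53.24 * 2.68
= 14268.32
Denominator = 3.13 * (53.24 - 0.45)
= 3.13 * 52.79
= 165.2327
R = 14268.32 / 165.2327
= 86.3529%


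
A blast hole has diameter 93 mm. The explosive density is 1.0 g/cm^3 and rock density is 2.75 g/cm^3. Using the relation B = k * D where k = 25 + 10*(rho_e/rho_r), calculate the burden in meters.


First, compute k:
rho_e / rho_r = 1.0 / 2.75 = 0.3636363636
k = 25 + 10 * 0.3636363636 = 28.63636364
Then, compute burden:
B = k * D / 1000 = 28.63636364 * 93 / 1000
= 2663.181818 / 1000
= 2.6632 m

2.6632 m


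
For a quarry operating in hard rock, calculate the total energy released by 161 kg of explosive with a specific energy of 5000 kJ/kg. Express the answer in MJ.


805.0 MJ

Energy = mass * specific_energy / 1000
= 161 * 5000 / 1000
= 805000 / 1000
= 805.0 MJ


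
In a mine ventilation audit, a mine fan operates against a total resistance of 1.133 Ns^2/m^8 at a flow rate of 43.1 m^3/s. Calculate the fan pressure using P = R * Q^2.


Compute Q^2:
Q^2 = 43.1^2 = 1857.61
Compute pressure:
P = R * Q^2 = 1.133 * 1857.61
= 2104.6721 Pa

2104.6721 Pa


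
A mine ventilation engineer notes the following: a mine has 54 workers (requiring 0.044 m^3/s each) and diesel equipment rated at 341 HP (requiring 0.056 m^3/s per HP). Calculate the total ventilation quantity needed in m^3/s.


21.472 m^3/s

Airflow for workers:
Q_people = 54 * 0.044 = 2.376 m^3/s
Airflow for diesel equipment:
Q_diesel = 341 * 0.056 = 19.096 m^3/s
Total ventilation:
Q_total = 2.376 + 19.096
= 21.472 m^3/s


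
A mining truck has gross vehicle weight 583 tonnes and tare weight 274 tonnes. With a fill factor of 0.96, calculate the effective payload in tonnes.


Maximum payload = gross - tare
= 583 - 274 = 309 tonnes
Effective payload = max payload * fill factor
= 309 * 0.96
= 296.64 tonnes

296.64 tonnes


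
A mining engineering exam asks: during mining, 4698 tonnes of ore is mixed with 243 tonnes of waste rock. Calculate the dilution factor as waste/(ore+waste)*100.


Total material = ore + waste
= 4698 + 243 = 4941 tonnes
Dilution = waste / total * 100
= 243 / 4941 * 100
= 0.04918032787 * 100
= 4.918%

4.918%


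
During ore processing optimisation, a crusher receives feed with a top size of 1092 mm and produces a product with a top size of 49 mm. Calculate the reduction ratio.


22.2857

Reduction ratio = feed size / product size
= 1092 / 49
= 22.2857


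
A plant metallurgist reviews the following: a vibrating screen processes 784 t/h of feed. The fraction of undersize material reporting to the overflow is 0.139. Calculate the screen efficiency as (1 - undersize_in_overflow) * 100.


Screen efficiency = (1 - fraction of undersize in overflow) * 100
= (1 - 0.139) * 100
= 0.861 * 100
= 86.1%

86.1%


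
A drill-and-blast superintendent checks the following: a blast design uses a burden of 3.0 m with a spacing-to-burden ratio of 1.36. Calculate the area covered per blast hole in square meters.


12.24 m^2

First, find the spacing:
Spacing = burden * ratio = 3.0 * 1.36
= 4.08 m
Then, calculate the area:
Area = burden * spacing = 3.0 * 4.08
= 12.24 m^2


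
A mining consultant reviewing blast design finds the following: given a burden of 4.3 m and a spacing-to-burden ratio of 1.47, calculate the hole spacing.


Spacing = burden * ratio
= 4.3 * 1.47
= 6.321 m

6.321 m


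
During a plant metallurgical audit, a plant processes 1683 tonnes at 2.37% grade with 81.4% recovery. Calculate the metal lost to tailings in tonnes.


7.419 tonnes

Total metal in feed:
= 1683 * 2.37 / 100 = 39.8871 tonnes
Metal recovered:
= 39.8871 * 81.4 / 100 = 32.4680994 tonnes
Metal lost to tailings:
= 39.8871 - 32.4680994
= 7.419 tonnes


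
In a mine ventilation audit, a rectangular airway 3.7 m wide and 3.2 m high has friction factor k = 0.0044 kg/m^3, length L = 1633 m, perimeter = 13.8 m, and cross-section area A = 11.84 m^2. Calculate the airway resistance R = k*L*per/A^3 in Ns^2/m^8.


Compute the numerator:
k * L * per = 0.0044 * 1633 * 13.8
= 99.15576
Compute the denominator:
A^3 = 11.84^3 = 1659.797504
Resistance:
R = 99.15576 / 1659.797504
= 0.0597 Ns^2/m^8

0.0597 Ns^2/m^8


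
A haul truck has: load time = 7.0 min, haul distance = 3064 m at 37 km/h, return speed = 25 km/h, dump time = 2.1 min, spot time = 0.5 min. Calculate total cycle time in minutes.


Convert haul speed to m/min: 37 * 1000/60 = 616.6666667 m/min
Haul time = 3064 / 616.6666667 = 4.968648649 min
Convert return speed to m/min: 25 * 1000/60 = 416.6666667 m/min
Return time = 3064 / 416.6666667 = 7.3536 min
Total cycle time:
= 7.0 + 4.968648649 + 2.1 + 7.3536 + 0.5
= 21.9222 min

21.9222 min


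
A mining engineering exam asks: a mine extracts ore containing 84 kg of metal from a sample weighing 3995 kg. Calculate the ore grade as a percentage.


2.1026%

Ore grade = (metal mass / ore mass) * 100
= (84 / 3995) * 100
= 0.02102628285 * 100
= 2.1026%


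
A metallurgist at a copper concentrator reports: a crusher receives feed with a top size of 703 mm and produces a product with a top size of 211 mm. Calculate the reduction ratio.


3.3318

Reduction ratio = feed size / product size
= 703 / 211
= 3.3318


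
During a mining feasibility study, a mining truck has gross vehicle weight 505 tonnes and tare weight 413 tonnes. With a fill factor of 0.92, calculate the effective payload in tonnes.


84.64 tonnes

Maximum payload = gross - tare
= 505 - 413 = 92 tonnes
Effective payload = max payload * fill factor
= 92 * 0.92
= 84.64 tonnes


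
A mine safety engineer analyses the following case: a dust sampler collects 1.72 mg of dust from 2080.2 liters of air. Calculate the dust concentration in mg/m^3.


Convert liters to m^3: 1 m^3 = 1000 L
Concentration = mass / volume * 1000
= 1.72 / 2080.2 * 1000
= 0.0008268435727 * 1000
= 0.8268 mg/m^3

0.8268 mg/m^3


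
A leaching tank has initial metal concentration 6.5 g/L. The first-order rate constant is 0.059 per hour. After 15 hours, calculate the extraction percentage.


Compute the exponent:
-k * t = -0.059 * 15 = -0.885
Remaining concentration:
C = 6.5 * exp(-0.885)
= 6.5 * 0.4127141733
= 2.682642126 g/L
Extracted = 6.5 - 2.682642126 = 3.817357874 g/L
Extraction % = 3.817357874 / 6.5 * 100
= 58.7286%

58.7286%


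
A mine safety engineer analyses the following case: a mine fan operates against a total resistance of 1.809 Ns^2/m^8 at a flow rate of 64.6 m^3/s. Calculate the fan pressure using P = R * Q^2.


7549.2464 Pa

Compute Q^2:
Q^2 = 64.6^2 = 4173.16
Compute pressure:
P = R * Q^2 = 1.809 * 4173.16
= 7549.2464 Pa


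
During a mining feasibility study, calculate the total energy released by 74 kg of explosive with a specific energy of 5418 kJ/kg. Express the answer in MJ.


Energy = mass * specific_energy / 1000
= 74 * 5418 / 1000
= 400932 / 1000
= 400.932 MJ

400.932 MJ


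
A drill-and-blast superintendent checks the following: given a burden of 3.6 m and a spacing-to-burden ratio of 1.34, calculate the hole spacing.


Spacing = burden * ratio
= 3.6 * 1.34
= 4.824 m

4.824 m


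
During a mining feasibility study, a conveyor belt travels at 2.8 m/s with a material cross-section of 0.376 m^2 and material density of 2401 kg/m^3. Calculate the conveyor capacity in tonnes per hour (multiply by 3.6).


9099.9821 t/h

Volumetric flow = speed * area
= 2.8 * 0.376 = 1.0528 m^3/s
Mass flow = volumetric * density
= 1.0528 * 2401 = 2527.7728 kg/s
Convert to t/h: multiply by 3.6
Capacity = 2527.7728 * 3.6
= 9099.9821 t/h


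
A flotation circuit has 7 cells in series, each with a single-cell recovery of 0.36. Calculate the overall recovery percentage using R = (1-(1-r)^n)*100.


95.602%

Complement of single-cell recovery:
1 - r = 1 - 0.36 = 0.64
Raise to power n:
(1 - r)^7 = 0.64^7 = 0.04398046511
Overall recovery:
R = (1 - 0.04398046511) * 100
= 95.602%


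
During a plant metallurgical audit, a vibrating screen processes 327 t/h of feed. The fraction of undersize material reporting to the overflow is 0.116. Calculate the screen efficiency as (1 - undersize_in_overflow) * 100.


Screen efficiency = (1 - fraction of undersize in overflow) * 100
= (1 - 0.116) * 100
= 0.884 * 100
= 88.4%

88.4%
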